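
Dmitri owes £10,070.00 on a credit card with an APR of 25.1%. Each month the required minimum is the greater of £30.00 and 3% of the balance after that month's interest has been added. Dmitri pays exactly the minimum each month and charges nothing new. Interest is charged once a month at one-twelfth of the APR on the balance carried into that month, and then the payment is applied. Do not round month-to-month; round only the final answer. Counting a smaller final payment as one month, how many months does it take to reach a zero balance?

Monthly rate r = 25.1%/12 = 2.09167% = 0.0209167.
While 3% of the post-interest balance exceeds £30.00, each month B ← (B·(1+r))·(1 − 0.03), i.e. B shrinks by the factor (1+r)·0.97 = 0.99029.
This holds for months 1–239. Entering month 240 the balance is £977.58; 3% of the post-interest balance is now below £30.00, so the flat £30.00 minimum applies from here.
From month 240 a fixed £30.00 at rate r clears £977.58 in 56 more payments. Total: 239 + 56 = 295 months.

295 months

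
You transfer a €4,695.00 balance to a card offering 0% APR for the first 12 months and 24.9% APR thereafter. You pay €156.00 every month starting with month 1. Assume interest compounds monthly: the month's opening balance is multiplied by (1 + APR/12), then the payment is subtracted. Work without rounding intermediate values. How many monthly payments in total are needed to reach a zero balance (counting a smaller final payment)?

Promo months 1–12 at r₀ = 0%/12 = 0; months 13+ at r₁ = 24.9%/12 = 0.02075.
After month 12 (no interest yet): B = €4,695.00 − 12·€156.00 = €2,823.00.
Then at r₁ with €156.00/mo: n₂ = −ln(1 − r₁·B/P)/ln(1+r₁) ≈ 22.92 → 23 more payments.

35 payments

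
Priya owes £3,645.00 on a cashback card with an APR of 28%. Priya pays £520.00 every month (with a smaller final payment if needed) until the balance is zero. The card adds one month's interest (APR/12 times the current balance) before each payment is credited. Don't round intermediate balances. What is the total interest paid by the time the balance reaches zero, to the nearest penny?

Monthly rate r = 28%/12 = 2.33333% = 0.0233333.
Payoff takes n = ⌈−ln(1 − rB₀/P)/ln(1+r)⌉ = ⌈7.743⌉ = 8 payments; the last is £387.58.
Total paid = 7·£520.00 + £387.58 = £4,027.58.
Total interest = total paid − principal = £4,027.58 − £3,645.00 = £382.58.

£382.58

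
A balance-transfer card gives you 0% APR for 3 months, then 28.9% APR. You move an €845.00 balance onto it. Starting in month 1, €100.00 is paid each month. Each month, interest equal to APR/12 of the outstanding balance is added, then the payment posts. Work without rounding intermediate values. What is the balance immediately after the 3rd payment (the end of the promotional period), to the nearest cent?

Promo months 1–3 at r₀ = 0%/12 = 0; months 4+ at r₁ = 28.9%/12 = 0.0240833.
After month 3 (no interest yet): B = €845.00 − 3·€100.00 = €545.00.

€545.00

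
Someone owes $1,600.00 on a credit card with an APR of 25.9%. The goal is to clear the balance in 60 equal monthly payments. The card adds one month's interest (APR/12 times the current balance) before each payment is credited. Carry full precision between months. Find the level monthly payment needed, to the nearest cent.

Monthly rate r = 25.9%/12 = 2.15833% = 0.0215833.
Level-payment amortization: P = B₀·r / (1 − (1+r)^(−n)) = 1600.00·0.0215833 / (1 − 1.02158^(−60)).
Denominator 1 − (1+r)^(−60) = 0.722302442.
P = 34.5333 / 0.722302442 ≈ 47.81.

$47.81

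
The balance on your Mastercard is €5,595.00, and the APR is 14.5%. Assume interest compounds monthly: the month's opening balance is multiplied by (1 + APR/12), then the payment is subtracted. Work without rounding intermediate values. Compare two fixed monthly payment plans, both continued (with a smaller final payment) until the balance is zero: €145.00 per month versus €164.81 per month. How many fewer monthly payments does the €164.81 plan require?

9 fewer payments

Monthly rate r = 14.5%/12 = 1.20833% = 0.0120833.
At €145.00/mo: n = ⌈−ln(1 − rB₀/P)/ln(1+r)⌉ = 53 payments (last €39.53); total interest = total paid − €5,595.00 = €1,984.53.
At €164.81/mo: 44 payments (last €158.04); total interest €1,649.87.
Payments saved = 53 − 44 = 9.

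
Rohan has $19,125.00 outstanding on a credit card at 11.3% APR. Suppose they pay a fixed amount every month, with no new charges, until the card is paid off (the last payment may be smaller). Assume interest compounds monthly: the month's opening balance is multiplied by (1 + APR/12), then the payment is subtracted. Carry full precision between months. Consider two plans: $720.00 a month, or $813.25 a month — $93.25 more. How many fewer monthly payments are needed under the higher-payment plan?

4 fewer payments

Monthly rate r = 11.3%/12 = 0.941667% = 0.00941667.
At $720.00/mo: n = ⌈−ln(1 − rB₀/P)/ln(1+r)⌉ = 31 payments (last $513.65); total interest = total paid − $19,125.00 = $2,988.65.
At $813.25/mo: 27 payments (last $576.37); total interest $2,595.87.
Payments saved = 31 − 27 = 4.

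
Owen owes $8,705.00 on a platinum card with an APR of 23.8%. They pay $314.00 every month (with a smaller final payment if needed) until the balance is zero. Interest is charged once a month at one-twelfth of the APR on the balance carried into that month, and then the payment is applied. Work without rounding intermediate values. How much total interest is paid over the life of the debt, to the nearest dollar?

$4,057

Monthly rate r = 23.8%/12 = 1.98333% = 0.0198333.
Payoff takes n = ⌈−ln(1 − rB₀/P)/ln(1+r)⌉ = ⌈40.641⌉ = 41 payments; the last is $201.83.
Total paid = 40·$314.00 + $201.83 = $12,761.83.
Total interest = total paid − principal = $12,761.83 − $8,705.00 = $4,056.83.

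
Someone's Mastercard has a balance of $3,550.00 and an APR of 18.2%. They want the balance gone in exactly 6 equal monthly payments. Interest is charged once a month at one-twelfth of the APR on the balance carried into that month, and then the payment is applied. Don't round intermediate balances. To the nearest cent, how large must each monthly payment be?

Monthly rate r = 18.2%/12 = 1.51667% = 0.0151667.
Level-payment amortization: P = B₀·r / (1 − (1+r)^(−n)) = 3550.00·0.0151667 / (1 − 1.01517^(−6)).
Denominator 1 − (1+r)^(−6) = 0.0863583167.
P = 53.8417 / 0.0863583167 ≈ 623.47.

$623.47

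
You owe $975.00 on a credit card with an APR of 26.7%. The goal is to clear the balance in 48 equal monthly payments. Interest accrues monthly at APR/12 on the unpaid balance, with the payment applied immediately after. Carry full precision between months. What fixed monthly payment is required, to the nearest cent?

Monthly rate r = 26.7%/12 = 2.225% = 0.02225.
Level-payment amortization: P = B₀·r / (1 − (1+r)^(−n)) = 975.00·0.02225 / (1 − 1.02225^(−48)).
Denominator 1 − (1+r)^(−48) = 0.652257096.
P = 21.6937 / 0.652257096 ≈ 33.26.

$33.26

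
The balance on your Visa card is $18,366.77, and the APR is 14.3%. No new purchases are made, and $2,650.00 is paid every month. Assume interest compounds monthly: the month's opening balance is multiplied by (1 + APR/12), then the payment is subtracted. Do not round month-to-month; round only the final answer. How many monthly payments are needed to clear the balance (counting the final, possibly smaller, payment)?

8 months

Monthly rate r = 14.3%/12 = 1.19167% = 0.0119167.
Recurrence: B ← B·(1+r) − $2,650.00.
Month 1: interest $218.87; balance after payment $15,935.64.
Month 2: interest $189.90; balance after payment $13,475.54.
Closed form: n = −ln(1 − rB₀/P)/ln(1+r) = −ln(0.91741)/ln(1.01192) ≈ 7.277, so the balance reaches zero during payment 8.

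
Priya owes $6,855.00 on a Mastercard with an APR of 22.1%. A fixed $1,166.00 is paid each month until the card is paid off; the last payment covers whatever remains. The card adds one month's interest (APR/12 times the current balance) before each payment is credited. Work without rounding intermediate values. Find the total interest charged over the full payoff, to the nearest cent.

Monthly rate r = 22.1%/12 = 1.84167% = 0.0184167.
Payoff takes n = ⌈−ln(1 − rB₀/P)/ln(1+r)⌉ = ⌈6.279⌉ = 7 payments; the last is $328.03.
Total paid = 6·$1,166.00 + $328.03 = $7,324.03.
Total interest = total paid − principal = $7,324.03 − $6,855.00 = $469.03.

$469.03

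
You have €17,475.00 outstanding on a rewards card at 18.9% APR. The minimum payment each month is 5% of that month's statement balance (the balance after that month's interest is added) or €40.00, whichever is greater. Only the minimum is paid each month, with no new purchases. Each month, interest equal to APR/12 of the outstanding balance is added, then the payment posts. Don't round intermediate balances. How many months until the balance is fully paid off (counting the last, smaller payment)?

Monthly rate r = 18.9%/12 = 1.575% = 0.01575.
While 5% of the post-interest balance exceeds €40.00, each month B ← (B·(1+r))·(1 − 0.05), i.e. B shrinks by the factor (1+r)·0.95 = 0.96496.
This holds for months 1–87. Entering month 88 the balance is €784.92; 5% of the post-interest balance is now below €40.00, so the flat €40.00 minimum applies from here.
From month 88 a fixed €40.00 at rate r clears €784.92 in 24 more payments. Total: 87 + 24 = 111 months.

111 months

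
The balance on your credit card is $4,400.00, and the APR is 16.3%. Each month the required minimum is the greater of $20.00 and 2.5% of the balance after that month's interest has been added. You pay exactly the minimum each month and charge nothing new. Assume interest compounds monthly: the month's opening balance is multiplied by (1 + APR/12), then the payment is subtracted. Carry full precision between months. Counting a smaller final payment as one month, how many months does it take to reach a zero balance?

203 months

Monthly rate r = 16.3%/12 = 1.35833% = 0.0135833.
While 2.5% of the post-interest balance exceeds $20.00, each month B ← (B·(1+r))·(1 − 0.025), i.e. B shrinks by the factor (1+r)·0.975 = 0.98824.
This holds for months 1–146. Entering month 147 the balance is $782.72; 2.5% of the post-interest balance is now below $20.00, so the flat $20.00 minimum applies from here.
From month 147 a fixed $20.00 at rate r clears $782.72 in 57 more payments. Total: 146 + 57 = 203 months.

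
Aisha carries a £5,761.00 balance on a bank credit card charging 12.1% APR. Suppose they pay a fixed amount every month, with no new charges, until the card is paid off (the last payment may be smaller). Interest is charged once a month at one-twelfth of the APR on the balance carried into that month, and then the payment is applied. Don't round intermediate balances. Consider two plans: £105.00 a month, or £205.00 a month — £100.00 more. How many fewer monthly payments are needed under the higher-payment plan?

Monthly rate r = 12.1%/12 = 1.00833% = 0.0100833.
At £105.00/mo: n = ⌈−ln(1 − rB₀/P)/ln(1+r)⌉ = 81 payments (last £32.60); total interest = total paid − £5,761.00 = £2,671.60.
At £205.00/mo: 34 payments (last £43.22); total interest £1,047.22.
Payments saved = 81 − 34 = 47.

47 fewer payments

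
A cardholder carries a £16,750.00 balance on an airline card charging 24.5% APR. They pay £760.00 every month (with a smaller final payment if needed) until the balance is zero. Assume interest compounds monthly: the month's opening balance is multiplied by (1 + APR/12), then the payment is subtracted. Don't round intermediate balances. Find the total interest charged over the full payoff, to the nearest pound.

£5,731

Monthly rate r = 24.5%/12 = 2.04167% = 0.0204167.
Payoff takes n = ⌈−ln(1 − rB₀/P)/ln(1+r)⌉ = ⌈29.577⌉ = 30 payments; the last is £440.59.
Total paid = 29·£760.00 + £440.59 = £22,480.59.
Total interest = total paid − principal = £22,480.59 − £16,750.00 = £5,730.59.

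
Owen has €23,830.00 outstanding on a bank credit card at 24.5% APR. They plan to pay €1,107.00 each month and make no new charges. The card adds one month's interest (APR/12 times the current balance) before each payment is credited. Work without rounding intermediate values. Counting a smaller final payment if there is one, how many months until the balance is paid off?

29 payments

Monthly rate r = 24.5%/12 = 2.04167% = 0.0204167.
Recurrence: B ← B·(1+r) − €1,107.00.
Month 1: interest €486.53; balance after payment €23,209.53.
Month 2: interest €473.86; balance after payment €22,576.39.
Closed form: n = −ln(1 − rB₀/P)/ln(1+r) = −ln(0.5605)/ln(1.02042) ≈ 28.644, so the balance reaches zero during payment 29.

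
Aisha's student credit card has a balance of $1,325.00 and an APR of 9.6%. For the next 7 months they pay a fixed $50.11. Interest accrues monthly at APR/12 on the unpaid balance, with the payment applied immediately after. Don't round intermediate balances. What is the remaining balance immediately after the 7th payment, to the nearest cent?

Monthly rate r = 9.6%/12 = 0.8% = 0.008.
Each month: B ← B·(1+r) − $50.11.
Month 1: interest $10.60; balance after payment $1,285.49.
Month 2: interest $10.28; balance after payment $1,245.66.
Month 3: interest $9.97; balance after payment $1,205.52.
Month 4: interest $9.64; balance after payment $1,165.05.
Month 5: interest $9.32; balance after payment $1,124.26.
Month 6: interest $8.99; balance after payment $1,083.15.
Month 7: interest $8.67; balance after payment $1,041.70.

$1,041.70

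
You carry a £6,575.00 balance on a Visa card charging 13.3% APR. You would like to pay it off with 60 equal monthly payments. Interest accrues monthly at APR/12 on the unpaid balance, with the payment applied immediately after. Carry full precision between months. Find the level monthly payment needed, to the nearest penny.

£150.61

Monthly rate r = 13.3%/12 = 1.10833% = 0.0110833.
Level-payment amortization: P = B₀·r / (1 − (1+r)^(−n)) = 6575.00·0.0110833 / (1 − 1.01108^(−60)).
Denominator 1 − (1+r)^(−60) = 0.48384171.
P = 72.8729 / 0.48384171 ≈ 150.61.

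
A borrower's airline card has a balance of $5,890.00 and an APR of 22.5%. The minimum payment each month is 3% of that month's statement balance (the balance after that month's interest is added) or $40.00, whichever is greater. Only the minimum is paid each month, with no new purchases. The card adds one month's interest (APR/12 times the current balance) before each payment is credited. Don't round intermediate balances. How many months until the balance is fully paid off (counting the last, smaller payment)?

Monthly rate r = 22.5%/12 = 1.875% = 0.01875.
While 3% of the post-interest balance exceeds $40.00, each month B ← (B·(1+r))·(1 − 0.03), i.e. B shrinks by the factor (1+r)·0.97 = 0.98819.
This holds for months 1–127. Entering month 128 the balance is $1,302.31; 3% of the post-interest balance is now below $40.00, so the flat $40.00 minimum applies from here.
From month 128 a fixed $40.00 at rate r clears $1,302.31 in 51 more payments. Total: 127 + 51 = 178 months.

178 months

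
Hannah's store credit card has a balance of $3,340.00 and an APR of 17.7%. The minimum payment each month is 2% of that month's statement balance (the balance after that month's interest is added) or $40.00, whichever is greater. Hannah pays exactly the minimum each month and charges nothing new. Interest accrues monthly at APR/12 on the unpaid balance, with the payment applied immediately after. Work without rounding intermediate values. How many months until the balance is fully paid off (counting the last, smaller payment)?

Monthly rate r = 17.7%/12 = 1.475% = 0.01475.
While 2% of the post-interest balance exceeds $40.00, each month B ← (B·(1+r))·(1 − 0.02), i.e. B shrinks by the factor (1+r)·0.98 = 0.99445.
This holds for months 1–95. Entering month 96 the balance is $1,969.40; 2% of the post-interest balance is now below $40.00, so the flat $40.00 minimum applies from here.
From month 96 a fixed $40.00 at rate r clears $1,969.40 in 89 more payments. Total: 95 + 89 = 184 months.

184 months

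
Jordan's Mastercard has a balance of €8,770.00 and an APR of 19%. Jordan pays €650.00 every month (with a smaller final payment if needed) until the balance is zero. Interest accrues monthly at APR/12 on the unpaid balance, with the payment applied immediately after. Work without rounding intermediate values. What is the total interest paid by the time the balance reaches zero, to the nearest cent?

Monthly rate r = 19%/12 = 1.58333% = 0.0158333.
Payoff takes n = ⌈−ln(1 − rB₀/P)/ln(1+r)⌉ = ⌈15.298⌉ = 16 payments; the last is €194.97.
Total paid = 15·€650.00 + €194.97 = €9,944.97.
Total interest = total paid − principal = €9,944.97 − €8,770.00 = €1,174.97.

€1,174.97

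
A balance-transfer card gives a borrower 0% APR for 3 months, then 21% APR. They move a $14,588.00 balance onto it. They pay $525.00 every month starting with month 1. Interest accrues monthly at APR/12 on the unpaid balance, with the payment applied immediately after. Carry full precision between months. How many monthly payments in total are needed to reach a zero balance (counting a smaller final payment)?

36 payments

Promo months 1–3 at r₀ = 0%/12 = 0; months 4+ at r₁ = 21%/12 = 0.0175.
After month 3 (no interest yet): B = $14,588.00 − 3·$525.00 = $13,013.00.
Then at r₁ with $525.00/mo: n₂ = −ln(1 − r₁·B/P)/ln(1+r₁) ≈ 32.78 → 33 more payments.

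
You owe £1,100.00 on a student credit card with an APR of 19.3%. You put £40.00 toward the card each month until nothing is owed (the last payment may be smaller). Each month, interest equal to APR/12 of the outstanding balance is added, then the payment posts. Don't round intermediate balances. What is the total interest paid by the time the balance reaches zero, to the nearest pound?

£364

Monthly rate r = 19.3%/12 = 1.60833% = 0.0160833.
Payoff takes n = ⌈−ln(1 − rB₀/P)/ln(1+r)⌉ = ⌈36.597⌉ = 37 payments; the last is £23.96.
Total paid = 36·£40.00 + £23.96 = £1,463.96.
Total interest = total paid − principal = £1,463.96 − £1,100.00 = £363.96.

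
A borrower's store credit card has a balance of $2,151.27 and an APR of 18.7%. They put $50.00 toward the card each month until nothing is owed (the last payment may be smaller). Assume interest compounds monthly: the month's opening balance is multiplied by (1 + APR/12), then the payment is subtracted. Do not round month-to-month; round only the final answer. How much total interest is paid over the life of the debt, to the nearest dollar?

$1,438

Monthly rate r = 18.7%/12 = 1.55833% = 0.0155833.
Payoff takes n = ⌈−ln(1 − rB₀/P)/ln(1+r)⌉ = ⌈71.791⌉ = 72 payments; the last is $39.61.
Total paid = 71·$50.00 + $39.61 = $3,589.61.
Total interest = total paid − principal = $3,589.61 − $2,151.27 = $1,438.34.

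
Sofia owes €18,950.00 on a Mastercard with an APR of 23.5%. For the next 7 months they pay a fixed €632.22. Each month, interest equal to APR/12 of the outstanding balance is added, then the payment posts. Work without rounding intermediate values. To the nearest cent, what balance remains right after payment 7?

€17,011.23

Monthly rate r = 23.5%/12 = 1.95833% = 0.0195833.
Each month: B ← B·(1+r) − €632.22.
Month 1: interest €371.10; balance after payment €18,688.88.
Month 2: interest €365.99; balance after payment €18,422.65.
Month 3: interest €360.78; balance after payment €18,151.21.
Month 4: interest €355.46; balance after payment €17,874.45.
Month 5: interest €350.04; balance after payment €17,592.27.
Month 6: interest €344.52; balance after payment €17,304.57.
Month 7: interest €338.88; balance after payment €17,011.23.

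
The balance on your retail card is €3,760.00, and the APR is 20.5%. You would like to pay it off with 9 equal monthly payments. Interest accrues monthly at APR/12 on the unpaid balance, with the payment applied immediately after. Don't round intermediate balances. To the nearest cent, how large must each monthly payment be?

€454.27

Monthly rate r = 20.5%/12 = 1.70833% = 0.0170833.
Level-payment amortization: P = B₀·r / (1 − (1+r)^(−n)) = 3760.00·0.0170833 / (1 − 1.01708^(−9)).
Denominator 1 − (1+r)^(−9) = 0.141399453.
P = 64.2333 / 0.141399453 ≈ 454.27.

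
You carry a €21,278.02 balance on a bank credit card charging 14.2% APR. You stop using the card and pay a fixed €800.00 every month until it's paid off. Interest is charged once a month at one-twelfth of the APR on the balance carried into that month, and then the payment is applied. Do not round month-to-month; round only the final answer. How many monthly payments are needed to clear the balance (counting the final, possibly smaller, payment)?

33 payments

Monthly rate r = 14.2%/12 = 1.18333% = 0.0118333.
Recurrence: B ← B·(1+r) − €800.00.
Month 1: interest €251.79; balance after payment €20,729.81.
Month 2: interest €245.30; balance after payment €20,175.11.
Closed form: n = −ln(1 − rB₀/P)/ln(1+r) = −ln(0.68526)/ln(1.01183) ≈ 32.128, so the balance reaches zero during payment 33.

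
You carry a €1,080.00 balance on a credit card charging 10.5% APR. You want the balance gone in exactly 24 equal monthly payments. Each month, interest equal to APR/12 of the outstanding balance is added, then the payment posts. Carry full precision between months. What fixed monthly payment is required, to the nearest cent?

€50.09

Monthly rate r = 10.5%/12 = 0.875% = 0.00875.
Level-payment amortization: P = B₀·r / (1 − (1+r)^(−n)) = 1080.00·0.00875 / (1 − 1.00875^(−24)).
Denominator 1 − (1+r)^(−24) = 0.188675007.
P = 9.45 / 0.188675007 ≈ 50.09.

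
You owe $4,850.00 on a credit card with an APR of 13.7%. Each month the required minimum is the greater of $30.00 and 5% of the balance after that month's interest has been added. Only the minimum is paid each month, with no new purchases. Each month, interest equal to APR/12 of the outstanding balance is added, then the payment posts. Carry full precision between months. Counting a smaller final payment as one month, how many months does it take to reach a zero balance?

Monthly rate r = 13.7%/12 = 1.14167% = 0.0114167.
While 5% of the post-interest balance exceeds $30.00, each month B ← (B·(1+r))·(1 − 0.05), i.e. B shrinks by the factor (1+r)·0.95 = 0.96085.
This holds for months 1–53. Entering month 54 the balance is $583.97; 5% of the post-interest balance is now below $30.00, so the flat $30.00 minimum applies from here.
From month 54 a fixed $30.00 at rate r clears $583.97 in 23 more payments. Total: 53 + 23 = 76 months.

76 months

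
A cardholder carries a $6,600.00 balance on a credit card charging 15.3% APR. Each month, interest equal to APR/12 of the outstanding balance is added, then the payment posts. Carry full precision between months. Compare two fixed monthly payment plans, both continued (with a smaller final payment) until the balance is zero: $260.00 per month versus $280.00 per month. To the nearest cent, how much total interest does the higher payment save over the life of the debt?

Monthly rate r = 15.3%/12 = 1.275% = 0.01275.
At $260.00/mo: n = ⌈−ln(1 − rB₀/P)/ln(1+r)⌉ = 31 payments (last $225.28); total interest = total paid − $6,600.00 = $1,425.28.
At $280.00/mo: 29 payments (last $59.91); total interest $1,299.91.
Interest saved = $1,425.28 − $1,299.91 = $125.37.

$125.37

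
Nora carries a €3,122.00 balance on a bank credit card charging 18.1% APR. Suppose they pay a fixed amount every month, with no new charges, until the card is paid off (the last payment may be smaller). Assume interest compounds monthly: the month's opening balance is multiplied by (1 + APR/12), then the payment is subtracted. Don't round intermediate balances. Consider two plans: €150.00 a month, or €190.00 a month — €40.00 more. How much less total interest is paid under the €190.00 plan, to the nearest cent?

Monthly rate r = 18.1%/12 = 1.50833% = 0.0150833.
At €150.00/mo: n = ⌈−ln(1 − rB₀/P)/ln(1+r)⌉ = 26 payments (last €25.35); total interest = total paid − €3,122.00 = €653.35.
At €190.00/mo: 20 payments (last €4.69); total interest €492.69.
Interest saved = €653.35 − €492.69 = €160.66.

€160.66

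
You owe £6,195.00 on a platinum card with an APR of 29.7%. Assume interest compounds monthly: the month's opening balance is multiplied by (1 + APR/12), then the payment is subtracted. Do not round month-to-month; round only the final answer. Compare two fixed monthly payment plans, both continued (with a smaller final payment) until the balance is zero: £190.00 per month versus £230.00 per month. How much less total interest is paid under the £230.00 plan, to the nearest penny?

£2,449.64

Monthly rate r = 29.7%/12 = 2.475% = 0.02475.
At £190.00/mo: n = ⌈−ln(1 − rB₀/P)/ln(1+r)⌉ = 68 payments (last £54.10); total interest = total paid − £6,195.00 = £6,589.10.
At £230.00/mo: 45 payments (last £214.46); total interest £4,139.46.
Interest saved = £6,589.10 − £4,139.46 = £2,449.64.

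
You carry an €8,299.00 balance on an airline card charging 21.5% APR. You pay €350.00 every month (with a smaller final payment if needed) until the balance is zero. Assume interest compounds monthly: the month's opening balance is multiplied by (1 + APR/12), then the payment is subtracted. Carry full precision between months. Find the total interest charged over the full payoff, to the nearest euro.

€2,602

Monthly rate r = 21.5%/12 = 1.79167% = 0.0179167.
Payoff takes n = ⌈−ln(1 − rB₀/P)/ln(1+r)⌉ = ⌈31.146⌉ = 32 payments; the last is €51.43.
Total paid = 31·€350.00 + €51.43 = €10,901.43.
Total interest = total paid − principal = €10,901.43 − €8,299.00 = €2,602.43.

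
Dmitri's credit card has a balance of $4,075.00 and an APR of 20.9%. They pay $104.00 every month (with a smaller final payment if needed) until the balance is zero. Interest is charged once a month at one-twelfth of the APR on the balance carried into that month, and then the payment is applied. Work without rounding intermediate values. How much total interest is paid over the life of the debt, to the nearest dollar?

Monthly rate r = 20.9%/12 = 1.74167% = 0.0174167.
Payoff takes n = ⌈−ln(1 − rB₀/P)/ln(1+r)⌉ = ⌈66.432⌉ = 67 payments; the last is $45.14.
Total paid = 66·$104.00 + $45.14 = $6,909.14.
Total interest = total paid − principal = $6,909.14 − $4,075.00 = $2,834.14.

$2,834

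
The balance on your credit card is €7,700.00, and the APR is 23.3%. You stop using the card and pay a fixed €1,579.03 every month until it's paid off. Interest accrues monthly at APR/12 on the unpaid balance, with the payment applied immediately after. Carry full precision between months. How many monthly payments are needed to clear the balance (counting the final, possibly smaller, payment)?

Monthly rate r = 23.3%/12 = 1.94167% = 0.0194167.
Recurrence: B ← B·(1+r) − €1,579.03.
Month 1: interest €149.51; balance after payment €6,270.48.
Month 2: interest €121.75; balance after payment €4,813.20.
Month 3: interest €93.46; balance after payment €3,327.63.
Month 4: interest €64.61; balance after payment €1,813.21.
Month 5: interest €35.21; balance after payment €269.38.
Month 6: interest €5.23; balance after payment €0.00.

6 months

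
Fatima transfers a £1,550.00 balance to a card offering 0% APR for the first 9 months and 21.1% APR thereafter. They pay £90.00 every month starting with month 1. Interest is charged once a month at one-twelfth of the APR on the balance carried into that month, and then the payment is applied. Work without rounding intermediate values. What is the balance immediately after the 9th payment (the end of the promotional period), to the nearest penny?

Promo months 1–9 at r₀ = 0%/12 = 0; months 10+ at r₁ = 21.1%/12 = 0.0175833.
After month 9 (no interest yet): B = £1,550.00 − 9·£90.00 = £740.00.

£740.00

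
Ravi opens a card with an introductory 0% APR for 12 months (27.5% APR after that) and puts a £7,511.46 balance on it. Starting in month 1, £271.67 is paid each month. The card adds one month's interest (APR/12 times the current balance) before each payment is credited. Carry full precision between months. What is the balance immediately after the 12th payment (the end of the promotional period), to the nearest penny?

Promo months 1–12 at r₀ = 0%/12 = 0; months 13+ at r₁ = 27.5%/12 = 0.0229167.
After month 12 (no interest yet): B = £7,511.46 − 12·£271.67 = £4,251.42.

£4,251.42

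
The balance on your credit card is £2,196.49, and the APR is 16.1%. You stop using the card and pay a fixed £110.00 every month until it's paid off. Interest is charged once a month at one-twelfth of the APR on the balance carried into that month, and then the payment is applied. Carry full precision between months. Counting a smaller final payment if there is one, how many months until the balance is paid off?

24 months

Monthly rate r = 16.1%/12 = 1.34167% = 0.0134167.
Recurrence: B ← B·(1+r) − £110.00.
Month 1: interest £29.47; balance after payment £2,115.96.
Month 2: interest £28.39; balance after payment £2,034.35.
Closed form: n = −ln(1 − rB₀/P)/ln(1+r) = −ln(0.73209)/ln(1.01342) ≈ 23.399, so the balance reaches zero during payment 24.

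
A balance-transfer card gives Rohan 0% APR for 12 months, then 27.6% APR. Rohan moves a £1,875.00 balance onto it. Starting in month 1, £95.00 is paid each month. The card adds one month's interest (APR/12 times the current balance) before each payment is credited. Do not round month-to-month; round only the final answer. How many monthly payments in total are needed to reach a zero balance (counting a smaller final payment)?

Promo months 1–12 at r₀ = 0%/12 = 0; months 13+ at r₁ = 27.6%/12 = 0.023.
After month 12 (no interest yet): B = £1,875.00 − 12·£95.00 = £735.00.
Then at r₁ with £95.00/mo: n₂ = −ln(1 − r₁·B/P)/ln(1+r₁) ≈ 8.62 → 9 more payments.

21 months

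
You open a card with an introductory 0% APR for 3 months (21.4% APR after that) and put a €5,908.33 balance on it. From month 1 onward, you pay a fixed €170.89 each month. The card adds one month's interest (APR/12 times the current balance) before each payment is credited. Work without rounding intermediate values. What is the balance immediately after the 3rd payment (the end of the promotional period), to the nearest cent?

€5,395.66

Promo months 1–3 at r₀ = 0%/12 = 0; months 4+ at r₁ = 21.4%/12 = 0.0178333.
After month 3 (no interest yet): B = €5,908.33 − 3·€170.89 = €5,395.66.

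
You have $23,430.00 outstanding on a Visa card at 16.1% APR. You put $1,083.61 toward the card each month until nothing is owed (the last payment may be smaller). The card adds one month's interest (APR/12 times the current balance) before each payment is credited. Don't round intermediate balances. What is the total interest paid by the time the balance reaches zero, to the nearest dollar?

Monthly rate r = 16.1%/12 = 1.34167% = 0.0134167.
Payoff takes n = ⌈−ln(1 − rB₀/P)/ln(1+r)⌉ = ⌈25.708⌉ = 26 payments; the last is $769.11.
Total paid = 25·$1,083.61 + $769.11 = $27,859.36.
Total interest = total paid − principal = $27,859.36 − $23,430.00 = $4,429.36.

$4,429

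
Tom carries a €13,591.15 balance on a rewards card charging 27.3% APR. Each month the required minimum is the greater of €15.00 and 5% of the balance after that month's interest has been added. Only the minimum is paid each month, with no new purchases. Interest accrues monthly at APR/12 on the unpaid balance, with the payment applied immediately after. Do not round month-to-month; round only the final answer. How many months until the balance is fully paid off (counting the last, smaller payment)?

Monthly rate r = 27.3%/12 = 2.275% = 0.02275.
While 5% of the post-interest balance exceeds €15.00, each month B ← (B·(1+r))·(1 − 0.05), i.e. B shrinks by the factor (1+r)·0.95 = 0.97161.
This holds for months 1–134. Entering month 135 the balance is €286.64; 5% of the post-interest balance is now below €15.00, so the flat €15.00 minimum applies from here.
From month 135 a fixed €15.00 at rate r clears €286.64 in 26 more payments. Total: 134 + 26 = 160 months.

160 months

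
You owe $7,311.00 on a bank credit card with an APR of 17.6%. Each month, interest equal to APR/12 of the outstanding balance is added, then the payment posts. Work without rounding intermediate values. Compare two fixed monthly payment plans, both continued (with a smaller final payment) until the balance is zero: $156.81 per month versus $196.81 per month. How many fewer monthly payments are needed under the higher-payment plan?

Monthly rate r = 17.6%/12 = 1.46667% = 0.0146667.
At $156.81/mo: n = ⌈−ln(1 − rB₀/P)/ln(1+r)⌉ = 80 payments (last $12.52); total interest = total paid − $7,311.00 = $5,089.51.
At $196.81/mo: 55 payments (last $11.38); total interest $3,328.12.
Payments saved = 80 − 55 = 25.

25 fewer payments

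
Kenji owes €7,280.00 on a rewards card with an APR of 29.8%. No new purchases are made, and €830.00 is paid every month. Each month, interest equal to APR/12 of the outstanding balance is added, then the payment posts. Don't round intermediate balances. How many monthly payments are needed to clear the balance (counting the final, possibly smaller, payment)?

11 payments

Monthly rate r = 29.8%/12 = 2.48333% = 0.0248333.
Recurrence: B ← B·(1+r) − €830.00.
Month 1: interest €180.79; balance after payment €6,630.79.
Month 2: interest €164.66; balance after payment €5,965.45.
Closed form: n = −ln(1 − rB₀/P)/ln(1+r) = −ln(0.78218)/ln(1.02483) ≈ 10.015, so the balance reaches zero during payment 11.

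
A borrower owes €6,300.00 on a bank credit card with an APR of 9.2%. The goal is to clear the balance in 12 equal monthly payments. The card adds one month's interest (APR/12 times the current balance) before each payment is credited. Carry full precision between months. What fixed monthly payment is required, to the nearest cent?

€551.53

Monthly rate r = 9.2%/12 = 0.766667% = 0.00766667.
Level-payment amortization: P = B₀·r / (1 − (1+r)^(−n)) = 6300.00·0.00766667 / (1 − 1.00767^(−12)).
Denominator 1 − (1+r)^(−12) = 0.0875747599.
P = 48.3 / 0.0875747599 ≈ 551.53.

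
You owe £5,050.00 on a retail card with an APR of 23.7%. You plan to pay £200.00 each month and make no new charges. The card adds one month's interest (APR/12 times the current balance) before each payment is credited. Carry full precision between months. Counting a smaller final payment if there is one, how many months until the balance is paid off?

36 months

Monthly rate r = 23.7%/12 = 1.975% = 0.01975.
Recurrence: B ← B·(1+r) − £200.00.
Month 1: interest £99.74; balance after payment £4,949.74.
Month 2: interest £97.76; balance after payment £4,847.49.
Closed form: n = −ln(1 − rB₀/P)/ln(1+r) = −ln(0.50131)/ln(1.01975) ≈ 35.307, so the balance reaches zero during payment 36.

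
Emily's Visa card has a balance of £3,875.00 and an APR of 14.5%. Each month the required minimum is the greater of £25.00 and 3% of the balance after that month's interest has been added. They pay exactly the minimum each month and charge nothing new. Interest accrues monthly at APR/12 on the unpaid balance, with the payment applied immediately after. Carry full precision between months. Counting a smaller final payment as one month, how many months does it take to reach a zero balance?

127 months

Monthly rate r = 14.5%/12 = 1.20833% = 0.0120833.
While 3% of the post-interest balance exceeds £25.00, each month B ← (B·(1+r))·(1 − 0.03), i.e. B shrinks by the factor (1+r)·0.97 = 0.98172.
This holds for months 1–84. Entering month 85 the balance is £822.74; 3% of the post-interest balance is now below £25.00, so the flat £25.00 minimum applies from here.
From month 85 a fixed £25.00 at rate r clears £822.74 in 43 more payments. Total: 84 + 43 = 127 months.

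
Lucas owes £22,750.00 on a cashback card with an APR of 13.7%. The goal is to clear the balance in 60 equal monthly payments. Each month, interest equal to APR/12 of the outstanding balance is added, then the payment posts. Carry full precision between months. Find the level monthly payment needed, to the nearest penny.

Monthly rate r = 13.7%/12 = 1.14167% = 0.0114167.
Level-payment amortization: P = B₀·r / (1 − (1+r)^(−n)) = 22750.00·0.0114167 / (1 − 1.01142^(−60)).
Denominator 1 − (1+r)^(−60) = 0.493949747.
P = 259.729 / 0.493949747 ≈ 525.82.

£525.82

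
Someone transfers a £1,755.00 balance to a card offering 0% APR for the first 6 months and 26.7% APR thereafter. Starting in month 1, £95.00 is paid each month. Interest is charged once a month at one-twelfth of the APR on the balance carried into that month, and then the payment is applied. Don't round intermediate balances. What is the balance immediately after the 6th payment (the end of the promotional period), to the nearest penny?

Promo months 1–6 at r₀ = 0%/12 = 0; months 7+ at r₁ = 26.7%/12 = 0.02225.
After month 6 (no interest yet): B = £1,755.00 − 6·£95.00 = £1,185.00.

£1,185.00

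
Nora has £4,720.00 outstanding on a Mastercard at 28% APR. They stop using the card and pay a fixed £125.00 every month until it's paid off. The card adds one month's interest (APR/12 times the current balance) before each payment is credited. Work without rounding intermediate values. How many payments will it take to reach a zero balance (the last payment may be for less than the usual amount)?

Monthly rate r = 28%/12 = 2.33333% = 0.0233333.
Recurrence: B ← B·(1+r) − £125.00.
Month 1: interest £110.13; balance after payment £4,705.13.
Month 2: interest £109.79; balance after payment £4,689.92.
Closed form: n = −ln(1 − rB₀/P)/ln(1+r) = −ln(0.11893)/ln(1.02333) ≈ 92.312, so the balance reaches zero during payment 93.

93 months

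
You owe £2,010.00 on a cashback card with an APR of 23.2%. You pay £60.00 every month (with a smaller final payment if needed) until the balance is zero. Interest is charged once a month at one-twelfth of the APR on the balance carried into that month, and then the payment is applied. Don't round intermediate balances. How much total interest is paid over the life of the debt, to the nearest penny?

Monthly rate r = 23.2%/12 = 1.93333% = 0.0193333.
Payoff takes n = ⌈−ln(1 − rB₀/P)/ln(1+r)⌉ = ⌈54.477⌉ = 55 payments; the last is £28.79.
Total paid = 54·£60.00 + £28.79 = £3,268.79.
Total interest = total paid − principal = £3,268.79 − £2,010.00 = £1,258.79.

£1,258.79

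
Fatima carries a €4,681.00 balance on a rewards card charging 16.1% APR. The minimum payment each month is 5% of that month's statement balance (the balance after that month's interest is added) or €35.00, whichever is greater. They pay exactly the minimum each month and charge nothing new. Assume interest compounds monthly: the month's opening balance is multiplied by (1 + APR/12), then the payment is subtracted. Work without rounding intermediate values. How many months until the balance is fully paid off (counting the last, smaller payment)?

Monthly rate r = 16.1%/12 = 1.34167% = 0.0134167.
While 5% of the post-interest balance exceeds €35.00, each month B ← (B·(1+r))·(1 − 0.05), i.e. B shrinks by the factor (1+r)·0.95 = 0.96275.
This holds for months 1–51. Entering month 52 the balance is €675.20; 5% of the post-interest balance is now below €35.00, so the flat €35.00 minimum applies from here.
From month 52 a fixed €35.00 at rate r clears €675.20 in 23 more payments. Total: 51 + 23 = 74 months.

74 months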